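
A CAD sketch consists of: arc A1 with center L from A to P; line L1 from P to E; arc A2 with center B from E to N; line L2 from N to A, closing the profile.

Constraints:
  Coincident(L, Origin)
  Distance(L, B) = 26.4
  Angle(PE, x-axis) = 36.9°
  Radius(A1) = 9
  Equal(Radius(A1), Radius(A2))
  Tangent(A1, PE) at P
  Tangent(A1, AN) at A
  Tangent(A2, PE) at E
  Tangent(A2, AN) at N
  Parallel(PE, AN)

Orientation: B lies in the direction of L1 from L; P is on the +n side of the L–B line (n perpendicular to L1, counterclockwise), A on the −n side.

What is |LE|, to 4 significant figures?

27.89

The slot axis is L1's direction at 36.9°, so u = (cos 36.9°, sin 36.9°) = (0.7997, 0.6004) and n = (−sin 36.9°, cos 36.9°) = (-0.6004, 0.7997). L is at the origin and B lies 26.4 along u from L, so B = 26.4·u = (21.11, 15.85). Tangency of A1 to both parallel lines with radius 9.0 puts P and A at L ± 9.0·n: P = (-5.404, 7.197), A = (5.404, -7.197). Equal radii place E and N the same way about B: E = B + 9.0·n = (15.71, 23.05), N = B − 9.0·n = (26.52, 8.654). Then |LE| = |E − L| = 27.89.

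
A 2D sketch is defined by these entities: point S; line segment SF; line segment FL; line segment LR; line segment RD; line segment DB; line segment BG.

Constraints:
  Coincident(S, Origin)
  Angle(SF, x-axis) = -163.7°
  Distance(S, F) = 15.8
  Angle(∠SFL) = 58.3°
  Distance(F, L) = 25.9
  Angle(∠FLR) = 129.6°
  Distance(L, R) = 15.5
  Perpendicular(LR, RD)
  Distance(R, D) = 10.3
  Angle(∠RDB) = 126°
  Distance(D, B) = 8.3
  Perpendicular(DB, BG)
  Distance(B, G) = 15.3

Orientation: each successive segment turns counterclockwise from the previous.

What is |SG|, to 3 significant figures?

19.3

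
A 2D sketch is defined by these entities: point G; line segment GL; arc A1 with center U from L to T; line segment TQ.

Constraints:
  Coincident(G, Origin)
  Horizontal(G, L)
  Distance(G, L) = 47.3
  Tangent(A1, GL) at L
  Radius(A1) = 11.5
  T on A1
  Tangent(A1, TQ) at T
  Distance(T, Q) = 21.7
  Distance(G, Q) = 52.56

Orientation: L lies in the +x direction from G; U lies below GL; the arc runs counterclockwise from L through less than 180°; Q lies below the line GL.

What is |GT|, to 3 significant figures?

38.3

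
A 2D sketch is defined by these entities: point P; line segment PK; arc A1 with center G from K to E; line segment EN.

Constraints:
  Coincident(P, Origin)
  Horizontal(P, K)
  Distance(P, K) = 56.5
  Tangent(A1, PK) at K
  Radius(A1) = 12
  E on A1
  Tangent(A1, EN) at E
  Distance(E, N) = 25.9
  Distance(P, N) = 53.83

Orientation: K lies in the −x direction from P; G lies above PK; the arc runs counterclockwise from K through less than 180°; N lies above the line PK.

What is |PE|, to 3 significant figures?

45.8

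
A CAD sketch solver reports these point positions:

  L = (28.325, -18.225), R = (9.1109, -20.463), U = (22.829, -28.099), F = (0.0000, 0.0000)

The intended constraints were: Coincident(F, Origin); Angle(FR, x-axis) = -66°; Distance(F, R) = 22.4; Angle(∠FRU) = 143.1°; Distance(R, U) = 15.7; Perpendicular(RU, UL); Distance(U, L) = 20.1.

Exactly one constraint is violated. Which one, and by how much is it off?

Distance(U, L) = 20.1 — off by 8.80.

F = (0.00, 0.00) ✓; FR at -66.00° ✓; |FR| = 22.40 ✓; ∠FRU = 143.1° ✓; |RU| = 15.70 ✓; ∠(RU, UL) = 90.00° ✓; |UL| = 11.30 ✗.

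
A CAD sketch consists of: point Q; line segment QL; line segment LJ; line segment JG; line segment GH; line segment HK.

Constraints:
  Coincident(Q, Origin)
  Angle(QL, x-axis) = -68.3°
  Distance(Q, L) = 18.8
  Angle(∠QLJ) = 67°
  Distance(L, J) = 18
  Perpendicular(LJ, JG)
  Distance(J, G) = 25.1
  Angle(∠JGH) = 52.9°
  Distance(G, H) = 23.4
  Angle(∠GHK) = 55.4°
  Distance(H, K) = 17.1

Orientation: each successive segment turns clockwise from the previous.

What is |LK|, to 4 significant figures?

16.55

Q is at the origin; QL runs at -68.3° with length 18.8, so L = (6.951, -17.47). ∠QLJ = 67.0° gives LJ at 178.7° from the x-axis; with |LJ| = 18.0, J = (-11.04, -17.06). LJ is perpendicular to JG, so JG runs at 88.70°; with |JG| = 25.1, G = (-10.47, 8.034). ∠JGH = 52.9° gives GH at -38.40° from the x-axis; with |GH| = 23.4, H = (7.864, -6.501). ∠GHK = 55.4° gives HK at -163.0° from the x-axis; with |HK| = 17.1, K = (-8.489, -11.50). Then |LK| = |K − L| = 16.55.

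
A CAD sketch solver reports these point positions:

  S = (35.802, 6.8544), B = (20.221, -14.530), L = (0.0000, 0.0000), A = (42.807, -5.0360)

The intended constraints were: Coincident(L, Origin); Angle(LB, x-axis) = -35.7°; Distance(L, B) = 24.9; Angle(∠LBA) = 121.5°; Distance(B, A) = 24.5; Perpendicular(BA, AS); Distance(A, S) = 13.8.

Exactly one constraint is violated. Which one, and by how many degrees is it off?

Perpendicular(BA, AS) — off by 7.70°.

L = (0.00, 0.00) ✓; LB at -35.70° ✓; |LB| = 24.90 ✓; ∠LBA = 121.5° ✓; |BA| = 24.50 ✓; ∠(BA, AS) = 97.70° ✗; |AS| = 13.80 ✓.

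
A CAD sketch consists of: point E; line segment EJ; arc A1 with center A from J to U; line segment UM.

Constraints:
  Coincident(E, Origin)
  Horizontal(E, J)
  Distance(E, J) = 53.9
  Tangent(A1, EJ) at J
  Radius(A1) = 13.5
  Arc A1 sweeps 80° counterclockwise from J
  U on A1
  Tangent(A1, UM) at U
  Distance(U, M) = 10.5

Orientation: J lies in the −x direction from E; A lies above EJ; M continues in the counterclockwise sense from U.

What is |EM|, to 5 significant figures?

44.341

E is at the origin; EJ is horizontal with |EJ| = 53.9 and J on the −x side, so J = (-53.900, 0.0000). A1 meets EJ tangentially, so AJ is at right angles to EJ, so A = J + (0, 13.5) = (-53.900, 13.500). On A1, J sits at bearing -90° from A; an 80° counterclockwise sweep puts U at bearing -10°, so U = A + 13.5·(cos -10°, sin -10°) = (-40.605, 11.156). Since A1 is tangent to UM there, AU ⟂ UM, so UM runs along (−sin -10°, cos -10°); with |UM| = 10.5, M = (-38.782, 21.496). Then |EM| = |M − E| = 44.341.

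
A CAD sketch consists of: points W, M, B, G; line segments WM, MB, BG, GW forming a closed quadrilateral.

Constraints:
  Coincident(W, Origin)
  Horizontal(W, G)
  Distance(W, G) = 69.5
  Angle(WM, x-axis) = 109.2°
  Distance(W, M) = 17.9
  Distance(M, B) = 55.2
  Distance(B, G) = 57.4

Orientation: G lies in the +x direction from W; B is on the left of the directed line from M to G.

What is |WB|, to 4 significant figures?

62.56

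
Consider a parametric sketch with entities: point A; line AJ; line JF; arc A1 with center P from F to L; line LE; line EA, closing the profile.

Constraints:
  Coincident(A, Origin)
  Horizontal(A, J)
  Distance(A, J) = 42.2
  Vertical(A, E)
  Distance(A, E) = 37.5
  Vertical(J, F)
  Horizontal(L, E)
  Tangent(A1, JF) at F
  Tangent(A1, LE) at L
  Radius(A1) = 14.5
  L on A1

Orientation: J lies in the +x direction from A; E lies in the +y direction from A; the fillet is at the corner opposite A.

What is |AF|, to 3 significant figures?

48.1

A is at the origin; A and J share the same y with |AJ| = 42.2 and J on the +x side, so J = (42.2, 0.00). A and E share the same x with |AE| = 37.5 and E on the +y side, so E = (0.00, 37.5). The virtual corner opposite A is at (42.2, 37.5). Tangency of A1 to JF means the radius PF is perpendicular to JF and since A1 is tangent to LE there, PL ⟂ LE, with radius 14.5, so the center P sits 14.5 in from both sides at P = (27.7, 23.0). That places the tangent points at F = (42.2, 23.0) on JF and L = (27.7, 37.5) on LE. Then |AF| = |F − A| = 48.1.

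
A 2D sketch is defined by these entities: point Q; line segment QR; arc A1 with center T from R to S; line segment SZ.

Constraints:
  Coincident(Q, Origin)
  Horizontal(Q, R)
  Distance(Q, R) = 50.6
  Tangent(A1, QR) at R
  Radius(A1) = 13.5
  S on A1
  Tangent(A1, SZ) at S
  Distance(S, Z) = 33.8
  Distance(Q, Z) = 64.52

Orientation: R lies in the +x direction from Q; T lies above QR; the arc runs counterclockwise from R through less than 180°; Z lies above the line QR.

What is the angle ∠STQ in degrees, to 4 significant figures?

159.7°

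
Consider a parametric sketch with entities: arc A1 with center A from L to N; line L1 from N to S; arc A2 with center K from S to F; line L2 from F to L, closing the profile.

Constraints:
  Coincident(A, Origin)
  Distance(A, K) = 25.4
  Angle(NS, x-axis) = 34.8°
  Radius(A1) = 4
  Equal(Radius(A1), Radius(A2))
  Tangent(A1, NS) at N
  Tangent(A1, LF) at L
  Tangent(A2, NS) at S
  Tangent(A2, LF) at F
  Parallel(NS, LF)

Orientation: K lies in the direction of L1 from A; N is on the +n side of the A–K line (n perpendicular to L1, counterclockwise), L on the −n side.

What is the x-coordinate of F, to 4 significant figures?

23.14

Tangency of A1 to both parallel lines with radius 4.0 puts N and L at A ± 4.0·n: N = (-2.283, 3.285), L = (2.283, -3.285). Equal radii place S and F the same way about K: S = K + 4.0·n = (18.57, 17.78), F = K − 4.0·n = (23.14, 11.21). So F.x = 23.14.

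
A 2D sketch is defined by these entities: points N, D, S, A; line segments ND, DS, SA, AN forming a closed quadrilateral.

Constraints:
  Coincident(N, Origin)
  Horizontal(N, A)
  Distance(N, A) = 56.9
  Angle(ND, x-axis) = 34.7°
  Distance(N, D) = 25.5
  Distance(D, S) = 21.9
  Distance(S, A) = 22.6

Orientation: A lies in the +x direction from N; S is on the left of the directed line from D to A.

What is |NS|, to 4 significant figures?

46.12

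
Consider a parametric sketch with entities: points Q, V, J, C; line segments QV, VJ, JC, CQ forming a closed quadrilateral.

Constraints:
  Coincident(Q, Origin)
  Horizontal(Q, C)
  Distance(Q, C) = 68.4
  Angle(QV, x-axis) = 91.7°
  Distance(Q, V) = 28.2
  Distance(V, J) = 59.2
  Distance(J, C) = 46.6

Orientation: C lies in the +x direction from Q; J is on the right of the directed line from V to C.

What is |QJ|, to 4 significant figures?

36.62

Q is at the origin; QC is horizontal with |QC| = 68.4 and C in +x, so C = (68.4, 0). QV runs at 91.7° with |QV| = 28.2, so V = (-0.8366, 28.19). J is determined by |VJ| = 59.2 and |JC| = 46.6 together: it lies at the intersection of circle(V, 59.2) and circle(C, 46.6). With |VC| = 74.75, the foot of the radical line on VC is 46.29 from V and the perpendicular offset is √(59.2² − 46.29²) = 36.90. Taking the right-of-VC solution: J = (28.13, -23.44).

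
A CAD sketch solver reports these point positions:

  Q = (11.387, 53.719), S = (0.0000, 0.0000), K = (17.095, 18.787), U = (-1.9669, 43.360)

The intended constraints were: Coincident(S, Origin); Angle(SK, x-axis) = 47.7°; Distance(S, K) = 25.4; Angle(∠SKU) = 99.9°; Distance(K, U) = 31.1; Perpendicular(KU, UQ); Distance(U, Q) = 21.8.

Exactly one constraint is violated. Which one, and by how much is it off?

Distance(U, Q) = 21.8 — off by 4.90.

S = (0.00, 0.00) ✓; SK at 47.70° ✓; |SK| = 25.40 ✓; ∠SKU = 99.90° ✓; |KU| = 31.10 ✓; ∠(KU, UQ) = 90.00° ✓; |UQ| = 16.90 ✗.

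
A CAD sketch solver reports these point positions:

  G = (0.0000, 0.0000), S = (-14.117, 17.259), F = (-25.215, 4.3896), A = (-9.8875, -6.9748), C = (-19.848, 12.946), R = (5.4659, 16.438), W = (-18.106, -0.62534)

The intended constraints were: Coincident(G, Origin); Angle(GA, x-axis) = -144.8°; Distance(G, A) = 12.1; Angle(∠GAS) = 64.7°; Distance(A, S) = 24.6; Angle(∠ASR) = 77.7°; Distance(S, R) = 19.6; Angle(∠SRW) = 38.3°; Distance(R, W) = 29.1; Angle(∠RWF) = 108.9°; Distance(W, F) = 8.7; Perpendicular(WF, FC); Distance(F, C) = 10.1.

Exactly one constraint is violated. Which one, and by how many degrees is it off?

Perpendicular(WF, FC) — off by 3.10°.

G = (0.00, 0.00) ✓; GA at -144.8° ✓; |GA| = 12.10 ✓; ∠GAS = 64.70° ✓; |AS| = 24.60 ✓; ∠ASR = 77.70° ✓; |SR| = 19.60 ✓; ∠SRW = 38.30° ✓; |RW| = 29.10 ✓; ∠RWF = 108.9° ✓; |WF| = 8.700 ✓; ∠(WF, FC) = 86.90° ✗; |FC| = 10.10 ✓.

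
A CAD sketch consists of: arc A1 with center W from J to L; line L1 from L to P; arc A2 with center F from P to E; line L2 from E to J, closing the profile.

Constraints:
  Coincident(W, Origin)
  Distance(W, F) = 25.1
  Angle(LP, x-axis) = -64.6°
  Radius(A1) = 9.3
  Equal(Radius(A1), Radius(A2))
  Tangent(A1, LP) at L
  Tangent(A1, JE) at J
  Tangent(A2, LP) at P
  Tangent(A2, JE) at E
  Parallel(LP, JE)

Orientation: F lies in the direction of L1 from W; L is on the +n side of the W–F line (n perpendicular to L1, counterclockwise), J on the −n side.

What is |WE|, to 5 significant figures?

26.768

The slot axis is L1's direction at -64.6°, so u = (cos -64.6°, sin -64.6°) = (0.42894, -0.90334) and n = (−sin -64.6°, cos -64.6°) = (0.90334, 0.42894). W is at the origin and F lies 25.1 along u from W, so F = 25.1·u = (10.766, -22.674). Tangency of A1 to both parallel lines with radius 9.3 puts L and J at W ± 9.3·n: L = (8.4010, 3.9891), J = (-8.4010, -3.9891). Equal radii place P and E the same way about F: P = F + 9.3·n = (19.167, -18.685), E = F − 9.3·n = (2.3653, -26.663). Then |WE| = |E − W| = 26.768.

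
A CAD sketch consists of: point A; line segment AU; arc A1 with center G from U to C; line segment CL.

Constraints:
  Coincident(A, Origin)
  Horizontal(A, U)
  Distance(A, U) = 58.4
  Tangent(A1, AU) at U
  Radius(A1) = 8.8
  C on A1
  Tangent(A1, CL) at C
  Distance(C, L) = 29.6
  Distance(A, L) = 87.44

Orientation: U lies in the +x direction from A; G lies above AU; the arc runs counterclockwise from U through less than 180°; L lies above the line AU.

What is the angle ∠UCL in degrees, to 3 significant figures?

153°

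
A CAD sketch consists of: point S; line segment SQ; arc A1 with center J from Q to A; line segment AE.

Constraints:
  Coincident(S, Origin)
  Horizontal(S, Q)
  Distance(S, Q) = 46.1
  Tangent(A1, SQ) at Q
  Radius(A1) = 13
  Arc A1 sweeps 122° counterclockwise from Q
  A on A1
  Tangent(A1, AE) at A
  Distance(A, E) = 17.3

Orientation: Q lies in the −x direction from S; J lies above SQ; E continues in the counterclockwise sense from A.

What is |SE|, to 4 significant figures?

56.14

S is at the origin; S and Q share the same y with |SQ| = 46.1 and Q on the −x side, so Q = (-46.10, 0.000). A1 meets SQ tangentially, so JQ is at right angles to SQ, so J = Q + (0, 13) = (-46.10, 13.00). On A1, Q sits at bearing -90° from J; a 122° counterclockwise sweep puts A at bearing 32°, so A = J + 13.0·(cos 32°, sin 32°) = (-35.08, 19.89). A1 meets AE tangentially, so JA is at right angles to AE, so AE runs along (−sin 32°, cos 32°); with |AE| = 17.3, E = (-44.24, 34.56). Then |SE| = |E − S| = 56.14.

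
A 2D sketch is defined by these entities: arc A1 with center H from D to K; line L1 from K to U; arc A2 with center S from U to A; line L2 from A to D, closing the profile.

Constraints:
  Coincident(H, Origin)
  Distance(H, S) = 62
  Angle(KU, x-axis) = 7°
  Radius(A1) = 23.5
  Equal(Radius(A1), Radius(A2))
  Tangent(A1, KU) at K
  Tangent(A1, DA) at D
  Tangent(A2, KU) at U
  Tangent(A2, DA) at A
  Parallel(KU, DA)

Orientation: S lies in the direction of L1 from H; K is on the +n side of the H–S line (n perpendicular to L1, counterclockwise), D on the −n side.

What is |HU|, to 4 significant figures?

66.30

Tangency of A1 to both parallel lines with radius 23.5 puts K and D at H ± 23.5·n: K = (-2.864, 23.32), D = (2.864, -23.32). Equal radii place U and A the same way about S: U = S + 23.5·n = (58.67, 30.88), A = S − 23.5·n = (64.40, -15.77). Then |HU| = |U − H| = 66.30.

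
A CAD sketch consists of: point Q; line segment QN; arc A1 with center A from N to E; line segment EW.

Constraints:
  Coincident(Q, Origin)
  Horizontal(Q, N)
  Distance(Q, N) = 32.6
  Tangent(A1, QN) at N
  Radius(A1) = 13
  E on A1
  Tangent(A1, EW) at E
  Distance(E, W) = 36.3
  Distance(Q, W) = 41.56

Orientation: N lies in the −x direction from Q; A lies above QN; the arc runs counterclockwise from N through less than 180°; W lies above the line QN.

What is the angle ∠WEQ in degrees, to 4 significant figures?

87.17°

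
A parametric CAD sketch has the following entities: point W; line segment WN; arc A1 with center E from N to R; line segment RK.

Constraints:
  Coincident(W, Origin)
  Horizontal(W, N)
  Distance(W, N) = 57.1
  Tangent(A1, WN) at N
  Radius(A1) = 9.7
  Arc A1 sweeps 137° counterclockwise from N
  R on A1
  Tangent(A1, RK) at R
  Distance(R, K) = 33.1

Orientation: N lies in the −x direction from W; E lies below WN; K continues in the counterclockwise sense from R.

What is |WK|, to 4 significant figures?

55.77

W is at the origin; WN is horizontal with |WN| = 57.1 and N on the −x side, so N = (-57.10, 0.000). A1 meets WN tangentially, so EN is at right angles to WN, so E = N + (0, -9.7) = (-57.10, -9.700). On A1, N sits at bearing 90° from E; a 137° counterclockwise sweep puts R at bearing 227°, so R = E + 9.7·(cos 227°, sin 227°) = (-63.72, -16.79). Tangency of A1 to RK means the radius ER is perpendicular to RK, so RK runs along (−sin 227°, cos 227°); with |RK| = 33.1, K = (-39.51, -39.37). Then |WK| = |K − W| = 55.77.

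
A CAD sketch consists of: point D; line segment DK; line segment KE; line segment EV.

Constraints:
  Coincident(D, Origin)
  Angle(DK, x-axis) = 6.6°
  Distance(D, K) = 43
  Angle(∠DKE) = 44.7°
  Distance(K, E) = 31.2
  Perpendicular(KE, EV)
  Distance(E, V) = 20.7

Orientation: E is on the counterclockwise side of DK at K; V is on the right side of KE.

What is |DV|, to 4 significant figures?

50.95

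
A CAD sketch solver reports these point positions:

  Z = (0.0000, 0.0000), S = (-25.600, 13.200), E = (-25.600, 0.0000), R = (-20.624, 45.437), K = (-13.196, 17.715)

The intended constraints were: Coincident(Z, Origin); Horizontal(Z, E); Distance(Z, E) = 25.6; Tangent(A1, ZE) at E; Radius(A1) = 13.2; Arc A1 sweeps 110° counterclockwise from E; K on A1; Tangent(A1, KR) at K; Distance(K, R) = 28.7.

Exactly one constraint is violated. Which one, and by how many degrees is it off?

Tangent(A1, KR) at K — off by 5.00°.

Z = (0.00, 0.00) ✓; Z.y = 0.00, E.y = 0.00 ✓; |ZE| = 25.60 ✓; ∠(SE, EZ) = 90.00° ✓; |SE| = 13.20 ✓; bearing(S→K) − bearing(S→E) = 110.0° ✓; |SK| = 13.20 ✓; ∠(SK, KR) = 95.00° ✗; |KR| = 28.70 ✓.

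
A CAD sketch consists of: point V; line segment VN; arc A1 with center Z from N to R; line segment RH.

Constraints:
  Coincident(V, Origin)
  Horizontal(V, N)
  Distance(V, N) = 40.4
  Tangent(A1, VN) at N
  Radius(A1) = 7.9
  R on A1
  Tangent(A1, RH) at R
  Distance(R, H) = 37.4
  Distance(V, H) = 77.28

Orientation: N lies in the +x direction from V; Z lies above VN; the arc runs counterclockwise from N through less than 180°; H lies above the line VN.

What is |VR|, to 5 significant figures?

46.489

V is at the origin; V and N share the same y with |VN| = 40.4 and N on the +x side, so N = (40.400, 0.0000). The tangent condition forces ZN to be normal to VN, so Z = N + (0, 7.9) = (40.400, 7.9000). Since ZR ⟂ RH (tangency), |ZH| = √(7.9² + 37.4²) = 38.225 regardless of where R sits on A1. So H lies on both circle(V, 77.28) and circle(Z, 38.225); the above-VN intersection is H = (70.700, 31.204). R is the foot of the tangent from H: R = (46.406, 2.7684).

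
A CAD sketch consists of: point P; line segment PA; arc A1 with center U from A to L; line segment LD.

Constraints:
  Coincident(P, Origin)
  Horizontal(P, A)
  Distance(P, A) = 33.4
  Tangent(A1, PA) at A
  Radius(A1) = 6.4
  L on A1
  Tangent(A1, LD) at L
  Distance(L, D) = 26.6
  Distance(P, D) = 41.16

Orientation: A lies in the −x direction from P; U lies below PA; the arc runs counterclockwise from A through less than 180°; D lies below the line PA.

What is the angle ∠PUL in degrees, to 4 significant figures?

160.0°

P is at the origin; P and A share the same y with |PA| = 33.4 and A on the −x side, so A = (-33.40, 0.000). The tangent condition forces UA to be normal to PA, so U = A + (0, -6.4) = (-33.40, -6.400). Since UL ⟂ LD (tangency), |UD| = √(6.4² + 26.6²) = 27.36 regardless of where L sits on A1. So D lies on both circle(P, 41.16) and circle(U, 27.36); the below-PA intersection is D = (-25.24, -32.51). L is the foot of the tangent from D: L = (-38.89, -9.685).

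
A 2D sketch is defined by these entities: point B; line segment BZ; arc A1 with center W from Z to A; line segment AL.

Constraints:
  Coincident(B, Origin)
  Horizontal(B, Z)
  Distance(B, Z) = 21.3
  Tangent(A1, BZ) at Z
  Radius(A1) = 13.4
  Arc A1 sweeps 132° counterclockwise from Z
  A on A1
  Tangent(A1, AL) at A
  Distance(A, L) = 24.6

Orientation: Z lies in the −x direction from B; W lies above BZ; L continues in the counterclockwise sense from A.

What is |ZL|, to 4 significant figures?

41.16

On A1, Z sits at bearing -90° from W; a 132° counterclockwise sweep puts A at bearing 42°, so A = W + 13.4·(cos 42°, sin 42°) = (-11.34, 22.37). The tangent condition forces WA to be normal to AL, so AL runs along (−sin 42°, cos 42°); with |AL| = 24.6, L = (-27.80, 40.65). Then |ZL| = |L − Z| = 41.16.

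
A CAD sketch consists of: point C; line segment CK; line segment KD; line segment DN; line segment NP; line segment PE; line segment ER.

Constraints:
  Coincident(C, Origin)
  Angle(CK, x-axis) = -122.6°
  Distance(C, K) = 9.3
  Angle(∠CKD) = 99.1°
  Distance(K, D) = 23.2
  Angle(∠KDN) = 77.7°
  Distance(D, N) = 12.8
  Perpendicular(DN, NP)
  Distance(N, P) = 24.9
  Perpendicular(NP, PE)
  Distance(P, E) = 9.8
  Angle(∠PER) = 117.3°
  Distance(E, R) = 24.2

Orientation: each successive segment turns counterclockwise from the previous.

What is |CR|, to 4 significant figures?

29.16

The perpendicularity gives PE at right angles to NP, so PE runs at -119.4°; with |PE| = 9.8, E = (-7.909, -8.431). ∠PER = 117.3° gives ER at -56.70° from the x-axis; with |ER| = 24.2, R = (5.377, -28.66). Then |CR| = |R − C| = 29.16.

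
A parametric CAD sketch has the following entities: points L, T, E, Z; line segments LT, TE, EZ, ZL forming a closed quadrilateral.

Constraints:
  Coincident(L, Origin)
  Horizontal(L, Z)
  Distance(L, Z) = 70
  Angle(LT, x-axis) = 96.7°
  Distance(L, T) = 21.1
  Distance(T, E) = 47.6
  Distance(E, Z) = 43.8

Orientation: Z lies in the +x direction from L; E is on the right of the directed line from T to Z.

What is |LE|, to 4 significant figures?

32.45

Checks: |TE| = 47.60 ✓; |EZ| = 43.80 ✓.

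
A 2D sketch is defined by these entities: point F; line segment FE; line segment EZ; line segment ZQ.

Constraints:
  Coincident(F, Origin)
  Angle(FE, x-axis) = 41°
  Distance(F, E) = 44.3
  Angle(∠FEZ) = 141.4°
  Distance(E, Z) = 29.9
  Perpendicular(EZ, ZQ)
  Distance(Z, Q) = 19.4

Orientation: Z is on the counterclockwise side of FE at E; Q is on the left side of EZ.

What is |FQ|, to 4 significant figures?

65.05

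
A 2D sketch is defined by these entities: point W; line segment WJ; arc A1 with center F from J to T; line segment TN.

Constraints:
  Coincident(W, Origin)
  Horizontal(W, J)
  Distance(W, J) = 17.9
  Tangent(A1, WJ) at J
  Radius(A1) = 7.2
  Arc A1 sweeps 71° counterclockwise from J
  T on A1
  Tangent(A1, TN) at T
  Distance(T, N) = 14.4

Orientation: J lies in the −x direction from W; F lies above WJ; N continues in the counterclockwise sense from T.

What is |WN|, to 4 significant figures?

19.55

On A1, J sits at bearing -90° from F; a 71° counterclockwise sweep puts T at bearing -19°, so T = F + 7.2·(cos -19°, sin -19°) = (-11.09, 4.856). Since A1 is tangent to TN there, FT ⟂ TN, so TN runs along (−sin -19°, cos -19°); with |TN| = 14.4, N = (-6.404, 18.47). Then |WN| = |N − W| = 19.55.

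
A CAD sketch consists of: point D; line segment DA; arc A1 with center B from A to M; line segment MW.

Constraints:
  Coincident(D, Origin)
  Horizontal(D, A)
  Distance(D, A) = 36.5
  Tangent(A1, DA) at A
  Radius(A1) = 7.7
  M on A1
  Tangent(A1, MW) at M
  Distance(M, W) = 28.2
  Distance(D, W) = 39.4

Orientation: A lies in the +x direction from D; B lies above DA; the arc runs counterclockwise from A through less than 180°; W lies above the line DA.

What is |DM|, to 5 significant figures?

43.910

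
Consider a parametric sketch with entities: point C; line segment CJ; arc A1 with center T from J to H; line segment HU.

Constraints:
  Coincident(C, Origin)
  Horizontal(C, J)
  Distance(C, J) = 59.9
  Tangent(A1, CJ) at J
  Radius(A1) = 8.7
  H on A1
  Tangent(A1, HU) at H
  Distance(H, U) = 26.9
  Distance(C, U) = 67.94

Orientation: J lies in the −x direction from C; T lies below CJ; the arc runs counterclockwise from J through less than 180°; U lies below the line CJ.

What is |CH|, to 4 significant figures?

68.96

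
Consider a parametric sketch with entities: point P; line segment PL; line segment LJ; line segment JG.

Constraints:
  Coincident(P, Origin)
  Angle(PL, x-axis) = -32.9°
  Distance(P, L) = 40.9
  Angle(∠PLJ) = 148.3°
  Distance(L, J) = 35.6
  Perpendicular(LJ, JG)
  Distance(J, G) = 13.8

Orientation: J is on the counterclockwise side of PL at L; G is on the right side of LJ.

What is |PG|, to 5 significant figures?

78.749

∠PLJ = 148.3°, so LJ runs at -32.9° + (180° − 148.3°) = -1.2000° from the x-axis; with |LJ| = 35.6, J = L + 35.6·(cos -1.2000°, sin -1.2000°) = (69.933, -22.961). LJ ⟂ JG; with |JG| = 13.8 on the right of LJ, G = J + 13.8·(-0.020942, -0.99978) = (69.644, -36.758). Then |PG| = |G − P| = 78.749.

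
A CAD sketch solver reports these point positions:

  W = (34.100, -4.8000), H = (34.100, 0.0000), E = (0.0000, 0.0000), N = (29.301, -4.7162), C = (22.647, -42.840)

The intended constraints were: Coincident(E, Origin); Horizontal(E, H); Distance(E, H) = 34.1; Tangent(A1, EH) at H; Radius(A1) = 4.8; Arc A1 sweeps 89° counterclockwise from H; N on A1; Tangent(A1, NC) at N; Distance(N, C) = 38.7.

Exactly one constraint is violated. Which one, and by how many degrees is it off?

Tangent(A1, NC) at N — off by 8.90°.

E = (0.00, 0.00) ✓; E.y = 0.00, H.y = 0.00 ✓; |EH| = 34.10 ✓; ∠(WH, HE) = 90.00° ✓; |WH| = 4.800 ✓; bearing(W→N) − bearing(W→H) = 89.00° ✓; |WN| = 4.800 ✓; ∠(WN, NC) = 98.90° ✗; |NC| = 38.70 ✓.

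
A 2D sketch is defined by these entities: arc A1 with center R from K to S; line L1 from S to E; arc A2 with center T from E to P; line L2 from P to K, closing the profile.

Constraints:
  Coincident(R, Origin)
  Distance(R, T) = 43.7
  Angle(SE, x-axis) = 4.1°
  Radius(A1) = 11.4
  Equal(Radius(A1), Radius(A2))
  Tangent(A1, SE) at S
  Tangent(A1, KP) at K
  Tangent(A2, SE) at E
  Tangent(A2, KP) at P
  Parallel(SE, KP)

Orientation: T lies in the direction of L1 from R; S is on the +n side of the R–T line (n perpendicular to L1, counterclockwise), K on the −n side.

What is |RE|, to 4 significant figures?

45.16

The slot axis is L1's direction at 4.1°, so u = (cos 4.1°, sin 4.1°) = (0.9974, 0.07150) and n = (−sin 4.1°, cos 4.1°) = (-0.07150, 0.9974). R is at the origin and T lies 43.7 along u from R, so T = 43.7·u = (43.59, 3.124). Tangency of A1 to both parallel lines with radius 11.4 puts S and K at R ± 11.4·n: S = (-0.8151, 11.37), K = (0.8151, -11.37). Equal radii place E and P the same way about T: E = T + 11.4·n = (42.77, 14.50), P = T − 11.4·n = (44.40, -8.246). Then |RE| = |E − R| = 45.16.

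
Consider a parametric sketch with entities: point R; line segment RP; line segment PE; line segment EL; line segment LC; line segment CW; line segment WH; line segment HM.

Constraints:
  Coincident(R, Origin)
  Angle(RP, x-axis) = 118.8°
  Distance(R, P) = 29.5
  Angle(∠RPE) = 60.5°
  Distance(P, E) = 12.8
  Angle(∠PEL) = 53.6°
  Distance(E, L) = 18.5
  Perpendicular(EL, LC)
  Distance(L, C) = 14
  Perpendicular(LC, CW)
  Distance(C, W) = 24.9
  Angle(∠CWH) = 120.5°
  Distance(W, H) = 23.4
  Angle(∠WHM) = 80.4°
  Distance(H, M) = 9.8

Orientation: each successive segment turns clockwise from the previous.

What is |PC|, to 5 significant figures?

11.514

∠PEL = 53.6° gives EL at -127.10° from the x-axis; with |EL| = 18.5, L = (-12.572, 10.939). EL ⟂ LC, so LC runs at 142.90°; with |LC| = 14.0, C = (-23.738, 19.384). Then |PC| = |C − P| = 11.514.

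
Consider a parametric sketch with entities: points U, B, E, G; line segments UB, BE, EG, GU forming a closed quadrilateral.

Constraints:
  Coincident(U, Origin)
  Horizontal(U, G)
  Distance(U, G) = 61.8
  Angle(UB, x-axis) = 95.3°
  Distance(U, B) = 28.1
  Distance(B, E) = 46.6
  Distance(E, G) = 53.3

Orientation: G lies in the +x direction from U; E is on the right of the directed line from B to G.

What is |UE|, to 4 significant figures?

19.95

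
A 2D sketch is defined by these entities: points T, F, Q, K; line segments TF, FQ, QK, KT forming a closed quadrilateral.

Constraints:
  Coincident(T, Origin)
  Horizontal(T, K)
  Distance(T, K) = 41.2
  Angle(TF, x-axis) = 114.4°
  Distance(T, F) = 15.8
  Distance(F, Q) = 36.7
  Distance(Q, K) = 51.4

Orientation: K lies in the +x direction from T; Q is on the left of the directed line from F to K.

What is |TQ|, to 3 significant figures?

46.6

Checks: |FQ| = 36.70 ✓; |QK| = 51.40 ✓.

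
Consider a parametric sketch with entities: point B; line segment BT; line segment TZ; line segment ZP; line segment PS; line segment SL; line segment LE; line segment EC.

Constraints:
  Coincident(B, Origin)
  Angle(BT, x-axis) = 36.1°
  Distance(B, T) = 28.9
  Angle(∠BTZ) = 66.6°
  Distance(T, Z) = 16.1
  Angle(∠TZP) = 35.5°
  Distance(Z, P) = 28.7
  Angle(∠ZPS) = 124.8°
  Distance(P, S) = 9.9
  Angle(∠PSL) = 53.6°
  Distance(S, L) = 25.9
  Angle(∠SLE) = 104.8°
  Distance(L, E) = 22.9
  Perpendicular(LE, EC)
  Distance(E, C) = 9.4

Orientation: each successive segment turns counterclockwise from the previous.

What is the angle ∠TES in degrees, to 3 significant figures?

31.3°

B is at the origin; BT runs at 36.1° with length 28.9, so T = (23.4, 17.0). ∠BTZ = 66.6° gives TZ at 150° from the x-axis; with |TZ| = 16.1, Z = (9.48, 25.2). ∠TZP = 35.5° gives ZP at -66.0° from the x-axis; with |ZP| = 28.7, P = (21.2, -1.02). ∠ZPS = 124.8° gives PS at -10.8° from the x-axis; with |PS| = 9.9, S = (30.9, -2.87). ∠PSL = 53.6° gives SL at 116° from the x-axis; with |SL| = 25.9, L = (19.7, 20.5). ∠SLE = 104.8° gives LE at -169° from the x-axis; with |LE| = 22.9, E = (-2.81, 16.2). Then cos ∠TES = ET·ES / (|ET||ES|), giving 31.3°.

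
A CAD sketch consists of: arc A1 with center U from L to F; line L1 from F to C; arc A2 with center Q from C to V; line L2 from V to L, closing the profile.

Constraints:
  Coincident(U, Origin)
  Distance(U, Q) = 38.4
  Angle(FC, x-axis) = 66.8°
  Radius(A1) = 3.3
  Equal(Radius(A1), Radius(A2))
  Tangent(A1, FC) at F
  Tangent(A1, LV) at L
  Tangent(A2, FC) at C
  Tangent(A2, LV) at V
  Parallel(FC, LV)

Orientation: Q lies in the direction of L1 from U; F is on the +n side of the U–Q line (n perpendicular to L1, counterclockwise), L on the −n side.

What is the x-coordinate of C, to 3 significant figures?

12.1

The slot axis is L1's direction at 66.8°, so u = (cos 66.8°, sin 66.8°) = (0.394, 0.919) and n = (−sin 66.8°, cos 66.8°) = (-0.919, 0.394). U is at the origin and Q lies 38.4 along u from U, so Q = 38.4·u = (15.1, 35.3). Tangency of A1 to both parallel lines with radius 3.3 puts F and L at U ± 3.3·n: F = (-3.03, 1.30), L = (3.03, -1.30). Equal radii place C and V the same way about Q: C = Q + 3.3·n = (12.1, 36.6), V = Q − 3.3·n = (18.2, 34.0). So C.x = 12.1.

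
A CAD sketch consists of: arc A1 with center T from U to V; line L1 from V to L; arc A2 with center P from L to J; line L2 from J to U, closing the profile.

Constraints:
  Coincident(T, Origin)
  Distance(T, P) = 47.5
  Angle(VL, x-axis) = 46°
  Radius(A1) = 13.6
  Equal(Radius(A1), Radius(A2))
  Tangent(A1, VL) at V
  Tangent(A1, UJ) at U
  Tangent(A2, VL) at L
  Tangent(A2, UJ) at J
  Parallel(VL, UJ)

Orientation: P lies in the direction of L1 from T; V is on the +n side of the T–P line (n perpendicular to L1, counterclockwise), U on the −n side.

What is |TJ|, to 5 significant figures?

49.409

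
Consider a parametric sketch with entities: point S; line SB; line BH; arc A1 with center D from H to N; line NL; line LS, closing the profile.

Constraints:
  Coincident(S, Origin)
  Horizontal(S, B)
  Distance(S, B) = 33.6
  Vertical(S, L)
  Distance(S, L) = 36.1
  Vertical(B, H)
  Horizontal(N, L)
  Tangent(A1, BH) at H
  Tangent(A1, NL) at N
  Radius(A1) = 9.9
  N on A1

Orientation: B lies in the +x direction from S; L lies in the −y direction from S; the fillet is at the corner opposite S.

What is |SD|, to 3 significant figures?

35.3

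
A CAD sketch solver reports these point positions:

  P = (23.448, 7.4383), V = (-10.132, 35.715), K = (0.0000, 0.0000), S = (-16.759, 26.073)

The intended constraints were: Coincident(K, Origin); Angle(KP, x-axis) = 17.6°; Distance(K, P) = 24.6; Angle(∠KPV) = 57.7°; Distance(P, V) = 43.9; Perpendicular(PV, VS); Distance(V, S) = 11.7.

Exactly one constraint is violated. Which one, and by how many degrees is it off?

Perpendicular(PV, VS) — off by 5.60°.

K = (0.00, 0.00) ✓; KP at 17.60° ✓; |KP| = 24.60 ✓; ∠KPV = 57.70° ✓; |PV| = 43.90 ✓; ∠(PV, VS) = 95.60° ✗; |VS| = 11.70 ✓.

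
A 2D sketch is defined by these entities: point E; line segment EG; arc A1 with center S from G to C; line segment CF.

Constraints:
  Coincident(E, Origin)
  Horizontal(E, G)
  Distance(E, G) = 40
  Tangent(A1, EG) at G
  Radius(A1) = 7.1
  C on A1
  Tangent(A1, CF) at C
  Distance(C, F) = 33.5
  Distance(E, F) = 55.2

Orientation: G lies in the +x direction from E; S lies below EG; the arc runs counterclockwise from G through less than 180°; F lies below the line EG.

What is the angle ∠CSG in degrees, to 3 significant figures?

96.5°

Checks: E = (0.00, 0.00) ✓; |SC| = 7.100 ✓; ∠(SC, CF) = 90.00° ✓; |CF| = 33.50 ✓; |EF| = 55.20 ✓.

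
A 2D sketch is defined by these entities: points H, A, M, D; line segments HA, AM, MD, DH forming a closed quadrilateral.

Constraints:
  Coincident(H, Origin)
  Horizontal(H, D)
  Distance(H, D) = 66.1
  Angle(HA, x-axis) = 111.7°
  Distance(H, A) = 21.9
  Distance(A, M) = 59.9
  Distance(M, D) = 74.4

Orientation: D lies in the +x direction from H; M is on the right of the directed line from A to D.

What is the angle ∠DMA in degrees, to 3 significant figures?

68.9°

Checks: |AM| = 59.90 ✓; |MD| = 74.40 ✓.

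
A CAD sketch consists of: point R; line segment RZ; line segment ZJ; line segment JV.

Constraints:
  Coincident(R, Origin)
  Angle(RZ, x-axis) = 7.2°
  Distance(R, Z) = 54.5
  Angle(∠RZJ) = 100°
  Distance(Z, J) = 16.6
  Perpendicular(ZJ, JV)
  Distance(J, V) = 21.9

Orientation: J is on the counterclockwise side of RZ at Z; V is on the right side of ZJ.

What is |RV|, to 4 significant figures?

79.94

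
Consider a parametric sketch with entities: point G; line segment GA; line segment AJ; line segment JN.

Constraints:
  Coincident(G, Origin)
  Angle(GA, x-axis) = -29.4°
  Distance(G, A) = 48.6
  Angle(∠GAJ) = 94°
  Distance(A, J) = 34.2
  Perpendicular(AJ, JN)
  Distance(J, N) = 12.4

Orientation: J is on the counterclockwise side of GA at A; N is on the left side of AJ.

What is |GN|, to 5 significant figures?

52.105

G is at the origin; GA runs at -29.4° with length 48.6, so A = 48.6·(cos -29.4°, sin -29.4°) = (42.341, -23.858). ∠GAJ = 94.0°, so AJ runs at -29.4° + (180° − 94.0°) = 56.600° from the x-axis; with |AJ| = 34.2, J = A + 34.2·(cos 56.600°, sin 56.600°) = (61.167, 4.6939). AJ ⟂ JN; with |JN| = 12.4 on the left of AJ, N = J + 12.4·(-0.83485, 0.55048) = (50.815, 11.520). Then |GN| = |N − G| = 52.105.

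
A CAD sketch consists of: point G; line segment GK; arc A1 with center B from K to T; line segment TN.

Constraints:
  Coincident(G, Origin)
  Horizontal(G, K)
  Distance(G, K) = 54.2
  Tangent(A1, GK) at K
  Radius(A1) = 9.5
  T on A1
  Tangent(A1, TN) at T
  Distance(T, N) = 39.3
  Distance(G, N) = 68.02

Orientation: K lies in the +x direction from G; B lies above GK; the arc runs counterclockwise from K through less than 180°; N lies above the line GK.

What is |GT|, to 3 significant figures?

64.3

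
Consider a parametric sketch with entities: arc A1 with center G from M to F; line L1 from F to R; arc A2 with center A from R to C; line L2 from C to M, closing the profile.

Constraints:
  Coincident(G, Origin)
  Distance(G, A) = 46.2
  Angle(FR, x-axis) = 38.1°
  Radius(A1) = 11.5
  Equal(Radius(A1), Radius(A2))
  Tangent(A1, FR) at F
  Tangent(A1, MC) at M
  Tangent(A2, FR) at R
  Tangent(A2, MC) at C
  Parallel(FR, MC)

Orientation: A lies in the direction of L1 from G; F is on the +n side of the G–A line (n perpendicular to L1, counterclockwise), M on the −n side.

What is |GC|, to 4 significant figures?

47.61

The slot axis is L1's direction at 38.1°, so u = (cos 38.1°, sin 38.1°) = (0.7869, 0.6170) and n = (−sin 38.1°, cos 38.1°) = (-0.6170, 0.7869). G is at the origin and A lies 46.2 along u from G, so A = 46.2·u = (36.36, 28.51). Tangency of A1 to both parallel lines with radius 11.5 puts F and M at G ± 11.5·n: F = (-7.096, 9.050), M = (7.096, -9.050). Equal radii place R and C the same way about A: R = A + 11.5·n = (29.26, 37.56), C = A − 11.5·n = (43.45, 19.46). Then |GC| = |C − G| = 47.61.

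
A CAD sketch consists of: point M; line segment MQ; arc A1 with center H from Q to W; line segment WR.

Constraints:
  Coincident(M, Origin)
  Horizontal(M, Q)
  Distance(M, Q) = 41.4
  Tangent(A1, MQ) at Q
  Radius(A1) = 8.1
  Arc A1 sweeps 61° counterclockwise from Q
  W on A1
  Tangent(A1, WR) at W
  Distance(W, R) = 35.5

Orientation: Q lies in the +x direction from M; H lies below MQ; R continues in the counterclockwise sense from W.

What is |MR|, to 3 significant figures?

39.2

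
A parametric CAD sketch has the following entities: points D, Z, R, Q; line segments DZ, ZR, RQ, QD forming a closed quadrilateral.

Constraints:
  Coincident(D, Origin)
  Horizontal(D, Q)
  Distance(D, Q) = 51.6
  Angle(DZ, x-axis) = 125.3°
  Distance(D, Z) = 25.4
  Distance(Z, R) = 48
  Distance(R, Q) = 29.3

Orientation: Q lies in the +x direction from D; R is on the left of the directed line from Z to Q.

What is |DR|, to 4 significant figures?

40.37

Checks: |ZR| = 48.00 ✓; |RQ| = 29.30 ✓.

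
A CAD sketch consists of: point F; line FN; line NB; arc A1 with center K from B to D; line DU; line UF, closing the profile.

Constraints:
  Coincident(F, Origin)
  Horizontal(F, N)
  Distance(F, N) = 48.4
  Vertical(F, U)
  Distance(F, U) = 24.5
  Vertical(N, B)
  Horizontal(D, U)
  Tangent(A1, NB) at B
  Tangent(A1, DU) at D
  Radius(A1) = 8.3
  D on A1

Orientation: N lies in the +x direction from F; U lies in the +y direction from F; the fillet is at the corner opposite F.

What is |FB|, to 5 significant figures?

51.039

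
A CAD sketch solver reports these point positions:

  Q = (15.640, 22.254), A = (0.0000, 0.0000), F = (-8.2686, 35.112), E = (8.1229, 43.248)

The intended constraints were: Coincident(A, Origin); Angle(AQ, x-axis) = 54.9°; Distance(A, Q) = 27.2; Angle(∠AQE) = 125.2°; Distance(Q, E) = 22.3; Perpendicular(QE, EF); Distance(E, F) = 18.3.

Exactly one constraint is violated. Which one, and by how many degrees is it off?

Perpendicular(QE, EF) — off by 6.70°.

A = (0.00, 0.00) ✓; AQ at 54.90° ✓; |AQ| = 27.20 ✓; ∠AQE = 125.2° ✓; |QE| = 22.30 ✓; ∠(QE, EF) = 96.70° ✗; |EF| = 18.30 ✓.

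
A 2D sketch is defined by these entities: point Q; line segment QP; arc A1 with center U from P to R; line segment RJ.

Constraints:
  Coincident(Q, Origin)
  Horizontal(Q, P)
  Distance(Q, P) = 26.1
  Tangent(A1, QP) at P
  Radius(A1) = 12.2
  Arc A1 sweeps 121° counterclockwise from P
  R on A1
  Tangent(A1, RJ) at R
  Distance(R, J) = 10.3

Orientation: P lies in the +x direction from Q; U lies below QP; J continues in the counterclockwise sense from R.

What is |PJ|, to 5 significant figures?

27.794

Q is at the origin; Q and P share the same y with |QP| = 26.1 and P on the +x side, so P = (26.100, 0.0000). Tangency of A1 to QP means the radius UP is perpendicular to QP, so U = P + (0, -12.2) = (26.100, -12.200). On A1, P sits at bearing 90° from U; a 121° counterclockwise sweep puts R at bearing 211°, so R = U + 12.2·(cos 211°, sin 211°) = (15.643, -18.483). Since A1 is tangent to RJ there, UR ⟂ RJ, so RJ runs along (−sin 211°, cos 211°); with |RJ| = 10.3, J = (20.947, -27.312). Then |PJ| = |J − P| = 27.794.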